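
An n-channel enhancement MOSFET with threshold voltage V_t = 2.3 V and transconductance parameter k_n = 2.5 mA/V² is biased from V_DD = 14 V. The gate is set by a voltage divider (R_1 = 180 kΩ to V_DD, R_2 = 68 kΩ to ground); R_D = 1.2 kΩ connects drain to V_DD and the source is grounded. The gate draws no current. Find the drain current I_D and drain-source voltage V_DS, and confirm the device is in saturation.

I_D ≈ 3 mA, V_DS ≈ 10 V

V_G = V_DD·R_2/(R_1+R_2) = 14×68/248 = 3.84 V. With the source grounded, V_GS = V_G = 3.84 V.
Assume saturation: I_D = (k_n/2)(V_GS − V_t)² = (2.5/2)×(3.84 − 2.3)² = 1.25×1.54² = 2.96 mA.
V_DS = V_DD − I_D·R_D = 14 − 2.96×1.2 = 10.4 V.
Saturation requires V_DS ≥ V_GS − V_t = 1.54 V; 10.4 ≥ 1.54 ✓.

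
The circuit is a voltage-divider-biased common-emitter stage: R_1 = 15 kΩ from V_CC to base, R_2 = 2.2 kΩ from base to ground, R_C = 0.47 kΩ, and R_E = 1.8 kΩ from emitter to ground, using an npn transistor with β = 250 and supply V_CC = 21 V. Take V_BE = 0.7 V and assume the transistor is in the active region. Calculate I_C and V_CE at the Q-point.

I_C ≈ 1.1 mA, V_CE ≈ 19 V

Thevenize the base divider: V_Th = V_CC·R_2/(R_1+R_2) = 21×2.2/17.2 = 2.69 V, R_Th = R_1‖R_2 = 1.92 kΩ.
Base-emitter loop: V_Th = I_B·R_Th + V_BE + (β+1)I_B·R_E, so I_B = (2.69 − 0.7) / (1.92 + 251×1.8) = 0.00438 mA.
I_C = β·I_B = 250×0.00438 = 1.09 mA, and I_E = (β+1)I_B = 1.1 mA.
V_CE = V_CC − I_C·R_C − I_E·R_E = 21 − 1.09×0.47 − 1.1×1.8 = 18.5 V.
V_CE = 18.5 V > 0.2 V confirms active-region operation.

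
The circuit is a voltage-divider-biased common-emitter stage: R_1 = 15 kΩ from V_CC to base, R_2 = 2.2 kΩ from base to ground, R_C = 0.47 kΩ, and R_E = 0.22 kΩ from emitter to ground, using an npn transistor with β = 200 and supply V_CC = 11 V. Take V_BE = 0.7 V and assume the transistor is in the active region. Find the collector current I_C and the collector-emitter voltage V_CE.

Thevenize the base divider: V_Th = V_CC·R_2/(R_1+R_2) = 11×2.2/17.2 = 1.41 V, R_Th = R_1‖R_2 = 1.92 kΩ.
Base-emitter loop: V_Th = I_B·R_Th + V_BE + (β+1)I_B·R_E, so I_B = (1.41 − 0.7) / (1.92 + 201×0.22) = 0.0153 mA.
I_C = β·I_B = 200×0.0153 = 3.06 mA, and I_E = (β+1)I_B = 3.08 mA.
V_CE = V_CC − I_C·R_C − I_E·R_E = 11 − 3.06×0.47 − 3.08×0.22 = 8.88 V.
V_CE = 8.88 V > 0.2 V confirms active-region operation.

I_C ≈ 3.1 mA, V_CE ≈ 8.9 V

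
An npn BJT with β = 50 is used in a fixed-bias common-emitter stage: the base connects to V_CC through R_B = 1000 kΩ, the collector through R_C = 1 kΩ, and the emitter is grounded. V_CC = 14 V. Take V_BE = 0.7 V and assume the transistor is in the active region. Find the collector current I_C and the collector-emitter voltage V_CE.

I_C ≈ 0.67 mA, V_CE ≈ 13 V

Base loop: V_CC = I_B·R_B + V_BE, so I_B = (14 − 0.7)/1000 kΩ = 0.0133 mA.
In the active region I_C = β·I_B = 50 × 0.0133 = 0.665 mA.
Collector loop: V_CE = V_CC − I_C·R_C = 14 − 0.665×1 = 13.3 V.
Since V_CE = 13.3 V > V_CE(sat) ≈ 0.2 V, the transistor is in the active region as assumed.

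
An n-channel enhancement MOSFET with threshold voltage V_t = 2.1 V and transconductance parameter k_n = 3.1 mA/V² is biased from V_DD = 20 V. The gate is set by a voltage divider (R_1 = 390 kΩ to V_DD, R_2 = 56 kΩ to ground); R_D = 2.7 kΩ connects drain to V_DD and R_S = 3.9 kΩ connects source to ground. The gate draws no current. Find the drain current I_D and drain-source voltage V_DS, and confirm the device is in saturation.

V_G = V_DD·R_2/(R_1+R_2) = 20×56/446 = 2.51 V.
Assume saturation: I_D = (k_n/2)(V_GS − V_t)² with V_GS = V_G − I_D·R_S = 2.51 − 3.9·I_D.
Substituting gives 23.6·I_D² − 5.97·I_D + 0.262 = 0, with roots I_D = 0.0565 or 0.197 mA.
The root I_D = 0.197 mA gives V_GS = 1.74 V ≤ V_t, so take I_D = 0.0565 mA.
Then V_GS = 2.29 V and V_DS = V_DD − I_D(R_D+R_S) = 20 − 0.0565×6.6 = 19.6 V.
Saturation requires V_DS ≥ V_GS − V_t = 0.191 V; 19.6 ≥ 0.191 ✓.

I_D ≈ 0.056 mA, V_DS ≈ 20 V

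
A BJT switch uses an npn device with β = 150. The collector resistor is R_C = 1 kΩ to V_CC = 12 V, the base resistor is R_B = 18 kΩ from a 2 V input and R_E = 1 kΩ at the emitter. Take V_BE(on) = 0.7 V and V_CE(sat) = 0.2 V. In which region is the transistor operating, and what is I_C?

Assume active. Base-emitter loop: I_B = (V_BB − V_BE)/(R_B + (β+1)R_E) = (2 − 0.7)/(18 + 151×1) = 0.00769 mA.
I_C = β·I_B = 150×0.00769 = 1.15 mA.
V_CE = V_CC − I_C·R_C − I_E·R_E = 12 − 1.15×1 − 1.16×1 = 9.68 V > V_CE(sat), so the active-region assumption holds.

active; I_C ≈ 1.2 mA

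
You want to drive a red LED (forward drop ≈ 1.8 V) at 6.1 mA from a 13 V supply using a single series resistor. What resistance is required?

R ≈ 1.8 kΩ

The resistor drops V_S − V_D = 13 − 1.8 = 11.2 V at 6.1 mA.
R = 11.2 V / 6.1 mA = 1.84 kΩ.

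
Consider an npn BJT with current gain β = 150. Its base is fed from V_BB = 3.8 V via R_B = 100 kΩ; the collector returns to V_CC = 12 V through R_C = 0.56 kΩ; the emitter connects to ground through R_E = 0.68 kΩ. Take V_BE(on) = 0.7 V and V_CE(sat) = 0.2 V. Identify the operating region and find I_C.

Assume active. Base-emitter loop: I_B = (V_BB − V_BE)/(R_B + (β+1)R_E) = (3.8 − 0.7)/(100 + 151×0.68) = 0.0153 mA.
I_C = β·I_B = 150×0.0153 = 2.29 mA.
V_CE = V_CC − I_C·R_C − I_E·R_E = 12 − 2.29×0.56 − 2.31×0.68 = 9.14 V > V_CE(sat), so the active-region assumption holds.

active; I_C ≈ 2.3 mA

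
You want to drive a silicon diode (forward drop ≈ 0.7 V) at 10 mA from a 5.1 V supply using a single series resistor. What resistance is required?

The resistor drops V_S − V_D = 5.1 − 0.7 = 4.4 V at 10 mA.
R = 4.4 V / 10 mA = 0.44 kΩ.

R ≈ 0.44 kΩ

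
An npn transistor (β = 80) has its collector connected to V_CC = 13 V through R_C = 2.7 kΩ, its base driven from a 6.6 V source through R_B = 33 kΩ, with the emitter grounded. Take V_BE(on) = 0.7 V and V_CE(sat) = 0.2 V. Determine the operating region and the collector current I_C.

Assume active: I_B = (6.6 − 0.7)/33 = 0.179 mA, giving I_C = β·I_B = 14.3 mA.
But then V_CE = 13 − 14.3×2.7 = -25.6 V < V_CE(sat) = 0.2 V — impossible in the active region.
So the transistor is saturated. With V_CE = 0.2 V, I_C = (V_CC − 0.2)/R_C = 12.8/2.7 = 4.74 mA.
Check: β·I_B = 14.3 mA > I_C = 4.74 mA, confirming saturation.

saturation; I_C ≈ 4.7 mA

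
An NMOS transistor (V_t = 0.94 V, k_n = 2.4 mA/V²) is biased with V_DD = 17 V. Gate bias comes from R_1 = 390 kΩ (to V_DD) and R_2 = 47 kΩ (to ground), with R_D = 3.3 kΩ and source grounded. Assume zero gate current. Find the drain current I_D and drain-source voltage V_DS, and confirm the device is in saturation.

I_D ≈ 0.95 mA, V_DS ≈ 14 V

V_G = V_DD·R_2/(R_1+R_2) = 17×47/437 = 1.83 V. With the source grounded, V_GS = V_G = 1.83 V.
Assume saturation: I_D = (k_n/2)(V_GS − V_t)² = (2.4/2)×(1.83 − 0.94)² = 1.2×0.888² = 0.947 mA.
V_DS = V_DD − I_D·R_D = 17 − 0.947×3.3 = 13.9 V.
Saturation requires V_DS ≥ V_GS − V_t = 0.888 V; 13.9 ≥ 0.888 ✓.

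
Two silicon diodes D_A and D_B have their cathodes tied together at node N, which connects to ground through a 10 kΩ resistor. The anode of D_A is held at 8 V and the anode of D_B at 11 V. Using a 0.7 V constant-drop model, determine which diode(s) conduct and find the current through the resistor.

Assume both conduct. Then node N would need to be at both 8−0.7 = 7.3 V and 11−0.7 = 10.3 V, which is impossible.
Assume only D_B conducts: V_N = 11 − 0.7 = 10.3 V, so I_R = 10.3/10 = 1.03 mA.
Check D_A: its anode-to-cathode voltage is 8 − 10.3 = -2.3 V < 0.7 V, so it is off. The assumption is consistent.

Only D_B conducts; I_R ≈ 1 mA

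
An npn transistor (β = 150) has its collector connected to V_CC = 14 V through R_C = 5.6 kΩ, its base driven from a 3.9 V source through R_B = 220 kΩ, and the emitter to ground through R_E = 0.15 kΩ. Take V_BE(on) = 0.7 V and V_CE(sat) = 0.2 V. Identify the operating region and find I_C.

Assume active. Base-emitter loop: I_B = (V_BB − V_BE)/(R_B + (β+1)R_E) = (3.9 − 0.7)/(220 + 151×0.15) = 0.0132 mA.
I_C = β·I_B = 150×0.0132 = 1.98 mA.
V_CE = V_CC − I_C·R_C − I_E·R_E = 14 − 1.98×5.6 − 1.99×0.15 = 2.62 V > V_CE(sat), so the active-region assumption holds.

active; I_C ≈ 2 mA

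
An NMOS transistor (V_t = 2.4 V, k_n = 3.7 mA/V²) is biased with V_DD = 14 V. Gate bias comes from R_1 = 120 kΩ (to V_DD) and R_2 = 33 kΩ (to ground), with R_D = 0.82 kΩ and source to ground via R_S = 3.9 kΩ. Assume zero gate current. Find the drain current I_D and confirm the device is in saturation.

I_D ≈ 0.099 mA

V_G = V_DD·R_2/(R_1+R_2) = 14×33/153 = 3.02 V.
Assume saturation: I_D = (k_n/2)(V_GS − V_t)² with V_GS = V_G − I_D·R_S = 3.02 − 3.9·I_D.
Substituting gives 28.1·I_D² − 9.94·I_D + 0.71 = 0, with roots I_D = 0.0994 or 0.254 mA.
The root I_D = 0.254 mA gives V_GS = 2.03 V ≤ V_t, so take I_D = 0.0994 mA.
Then V_GS = 2.63 V and V_DS = V_DD − I_D(R_D+R_S) = 14 − 0.0994×4.72 = 13.5 V.
Saturation requires V_DS ≥ V_GS − V_t = 0.232 V; 13.5 ≥ 0.232 ✓.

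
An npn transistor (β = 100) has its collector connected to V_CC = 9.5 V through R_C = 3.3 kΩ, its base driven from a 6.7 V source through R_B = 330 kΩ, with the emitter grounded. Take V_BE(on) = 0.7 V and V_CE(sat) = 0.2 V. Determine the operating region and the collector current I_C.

active; I_C ≈ 1.8 mA

Assume active. Base-emitter loop: I_B = (V_BB − V_BE)/R_B = (6.7 − 0.7)/330 = 0.0182 mA.
I_C = β·I_B = 100×0.0182 = 1.82 mA.
V_CE = V_CC − I_C·R_C = 9.5 − 1.82×3.3 = 3.5 V > V_CE(sat), so the active-region assumption holds.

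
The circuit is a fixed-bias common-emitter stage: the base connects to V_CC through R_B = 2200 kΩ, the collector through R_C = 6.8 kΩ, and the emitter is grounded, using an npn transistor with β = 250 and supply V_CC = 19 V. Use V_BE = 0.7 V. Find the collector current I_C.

Base loop: V_CC = I_B·R_B + V_BE, so I_B = (19 − 0.7)/2200 kΩ = 0.00832 mA.
In the active region I_C = β·I_B = 250 × 0.00832 = 2.08 mA.
Collector loop: V_CE = V_CC − I_C·R_C = 19 − 2.08×6.8 = 4.86 V.
Since V_CE = 4.86 V > V_CE(sat) ≈ 0.2 V, the transistor is in the active region as assumed.

I_C ≈ 2.1 mA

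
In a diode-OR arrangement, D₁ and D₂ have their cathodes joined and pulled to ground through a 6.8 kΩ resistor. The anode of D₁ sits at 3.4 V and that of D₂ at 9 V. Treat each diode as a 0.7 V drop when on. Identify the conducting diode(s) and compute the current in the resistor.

Assume both conduct. Then node N would need to be at both 3.4−0.7 = 2.7 V and 9−0.7 = 8.3 V, which is impossible.
Assume only D₂ conducts: V_N = 9 − 0.7 = 8.3 V, so I_R = 8.3/6.8 = 1.22 mA.
Check D₁: its anode-to-cathode voltage is 3.4 − 8.3 = -4.9 V < 0.7 V, so it is off. The assumption is consistent.

Only D₂ conducts; I_R ≈ 1.2 mA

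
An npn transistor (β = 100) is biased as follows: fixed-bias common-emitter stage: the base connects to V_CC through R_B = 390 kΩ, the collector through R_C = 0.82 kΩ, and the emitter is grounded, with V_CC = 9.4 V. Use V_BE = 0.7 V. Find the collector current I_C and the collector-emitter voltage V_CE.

Base loop: V_CC = I_B·R_B + V_BE, so I_B = (9.4 − 0.7)/390 kΩ = 0.0223 mA.
In the active region I_C = β·I_B = 100 × 0.0223 = 2.23 mA.
Collector loop: V_CE = V_CC − I_C·R_C = 9.4 − 2.23×0.82 = 7.57 V.
Since V_CE = 7.57 V > V_CE(sat) ≈ 0.2 V, the transistor is in the active region as assumed.

I_C ≈ 2.2 mA, V_CE ≈ 7.6 V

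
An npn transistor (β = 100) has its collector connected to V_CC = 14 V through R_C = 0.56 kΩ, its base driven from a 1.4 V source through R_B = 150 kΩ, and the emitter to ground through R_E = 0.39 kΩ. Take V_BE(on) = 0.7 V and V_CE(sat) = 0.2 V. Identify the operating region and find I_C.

Assume active. Base-emitter loop: I_B = (V_BB − V_BE)/(R_B + (β+1)R_E) = (1.4 − 0.7)/(150 + 101×0.39) = 0.0037 mA.
I_C = β·I_B = 100×0.0037 = 0.37 mA.
V_CE = V_CC − I_C·R_C − I_E·R_E = 14 − 0.37×0.56 − 0.373×0.39 = 13.6 V > V_CE(sat), so the active-region assumption holds.

active; I_C ≈ 0.37 mA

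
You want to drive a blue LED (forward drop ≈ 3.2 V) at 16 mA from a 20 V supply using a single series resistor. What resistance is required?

The resistor drops V_S − V_D = 20 − 3.2 = 16.8 V at 16 mA.
R = 16.8 V / 16 mA = 1.05 kΩ.

R ≈ 1.1 kΩ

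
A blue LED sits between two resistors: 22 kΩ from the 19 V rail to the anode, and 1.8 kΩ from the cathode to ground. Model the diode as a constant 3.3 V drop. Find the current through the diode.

I ≈ 0.66 mA

The two resistors are in series with the diode, so KVL gives 19 = I·22 + 3.3 + I·1.8.
I = (19 − 3.3) / (22 + 1.8) kΩ = 15.7 / 23.8 = 0.66 mA.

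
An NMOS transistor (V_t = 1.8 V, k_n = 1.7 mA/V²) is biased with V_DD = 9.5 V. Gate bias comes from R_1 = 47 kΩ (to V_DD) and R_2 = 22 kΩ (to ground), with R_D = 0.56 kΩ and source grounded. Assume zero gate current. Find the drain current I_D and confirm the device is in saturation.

V_G = V_DD·R_2/(R_1+R_2) = 9.5×22/69 = 3.03 V. With the source grounded, V_GS = V_G = 3.03 V.
Assume saturation: I_D = (k_n/2)(V_GS − V_t)² = (1.7/2)×(3.03 − 1.8)² = 0.85×1.23² = 1.28 mA.
V_DS = V_DD − I_D·R_D = 9.5 − 1.28×0.56 = 8.78 V.
Saturation requires V_DS ≥ V_GS − V_t = 1.23 V; 8.78 ≥ 1.23 ✓.

I_D ≈ 1.3 mA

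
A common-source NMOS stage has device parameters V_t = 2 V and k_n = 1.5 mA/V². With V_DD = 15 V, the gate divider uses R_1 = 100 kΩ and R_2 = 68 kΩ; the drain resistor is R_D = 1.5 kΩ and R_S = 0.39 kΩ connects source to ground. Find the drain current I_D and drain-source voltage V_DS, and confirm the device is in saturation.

V_G = V_DD·R_2/(R_1+R_2) = 15×68/168 = 6.07 V.
Assume saturation: I_D = (k_n/2)(V_GS − V_t)² with V_GS = V_G − I_D·R_S = 6.07 − 0.39·I_D.
Substituting gives 0.114·I_D² − 3.38·I_D + 12.4 = 0, with roots I_D = 4.3 or 25.3 mA.
The root I_D = 25.3 mA gives V_GS = -3.81 V ≤ V_t, so take I_D = 4.3 mA.
Then V_GS = 4.39 V and V_DS = V_DD − I_D(R_D+R_S) = 15 − 4.3×1.89 = 6.87 V.
Saturation requires V_DS ≥ V_GS − V_t = 2.39 V; 6.87 ≥ 2.39 ✓.

I_D ≈ 4.3 mA, V_DS ≈ 6.9 V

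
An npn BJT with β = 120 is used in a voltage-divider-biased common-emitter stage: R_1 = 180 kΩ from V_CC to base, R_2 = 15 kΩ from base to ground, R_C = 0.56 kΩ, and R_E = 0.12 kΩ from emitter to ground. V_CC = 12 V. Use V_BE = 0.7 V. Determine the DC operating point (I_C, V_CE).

Thevenize the base divider: V_Th = V_CC·R_2/(R_1+R_2) = 12×15/195 = 0.923 V, R_Th = R_1‖R_2 = 13.8 kΩ.
Base-emitter loop: V_Th = I_B·R_Th + V_BE + (β+1)I_B·R_E, so I_B = (0.923 − 0.7) / (13.8 + 121×0.12) = 0.00786 mA.
I_C = β·I_B = 120×0.00786 = 0.944 mA, and I_E = (β+1)I_B = 0.952 mA.
V_CE = V_CC − I_C·R_C − I_E·R_E = 12 − 0.944×0.56 − 0.952×0.12 = 11.4 V.
V_CE = 11.4 V > 0.2 V confirms active-region operation.

I_C ≈ 0.94 mA, V_CE ≈ 11 V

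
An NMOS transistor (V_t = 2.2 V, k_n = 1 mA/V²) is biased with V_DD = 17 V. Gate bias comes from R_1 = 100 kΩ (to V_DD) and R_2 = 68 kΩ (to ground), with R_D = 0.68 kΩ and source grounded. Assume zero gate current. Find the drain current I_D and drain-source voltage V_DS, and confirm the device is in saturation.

V_G = V_DD·R_2/(R_1+R_2) = 17×68/168 = 6.88 V. With the source grounded, V_GS = V_G = 6.88 V.
Assume saturation: I_D = (k_n/2)(V_GS − V_t)² = (1/2)×(6.88 − 2.2)² = 0.5×4.68² = 11 mA.
V_DS = V_DD − I_D·R_D = 17 − 11×0.68 = 9.55 V.
Saturation requires V_DS ≥ V_GS − V_t = 4.68 V; 9.55 ≥ 4.68 ✓.

I_D ≈ 11 mA, V_DS ≈ 9.6 V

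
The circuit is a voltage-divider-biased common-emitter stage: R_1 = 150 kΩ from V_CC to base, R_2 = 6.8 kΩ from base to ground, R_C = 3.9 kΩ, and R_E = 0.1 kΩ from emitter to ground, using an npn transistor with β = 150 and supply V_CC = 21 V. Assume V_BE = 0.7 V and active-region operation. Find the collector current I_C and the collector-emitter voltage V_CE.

I_C ≈ 1.5 mA, V_CE ≈ 15 V

Thevenize the base divider: V_Th = V_CC·R_2/(R_1+R_2) = 21×6.8/157 = 0.911 V, R_Th = R_1‖R_2 = 6.51 kΩ.
Base-emitter loop: V_Th = I_B·R_Th + V_BE + (β+1)I_B·R_E, so I_B = (0.911 − 0.7) / (6.51 + 151×0.1) = 0.00975 mA.
I_C = β·I_B = 150×0.00975 = 1.46 mA, and I_E = (β+1)I_B = 1.47 mA.
V_CE = V_CC − I_C·R_C − I_E·R_E = 21 − 1.46×3.9 − 1.47×0.1 = 15.1 V.
V_CE = 15.1 V > 0.2 V confirms active-region operation.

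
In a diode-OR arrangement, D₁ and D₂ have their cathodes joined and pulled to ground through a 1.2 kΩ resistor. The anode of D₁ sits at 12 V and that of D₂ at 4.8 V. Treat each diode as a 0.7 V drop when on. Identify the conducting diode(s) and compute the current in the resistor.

Only D₁ conducts; I_R ≈ 9.4 mA

Assume both conduct. Then node N would need to be at both 12−0.7 = 11.3 V and 4.8−0.7 = 4.1 V, which is impossible.
Assume only D₁ conducts: V_N = 12 − 0.7 = 11.3 V, so I_R = 11.3/1.2 = 9.42 mA.
Check D₂: its anode-to-cathode voltage is 4.8 − 11.3 = -6.5 V < 0.7 V, so it is off. The assumption is consistent.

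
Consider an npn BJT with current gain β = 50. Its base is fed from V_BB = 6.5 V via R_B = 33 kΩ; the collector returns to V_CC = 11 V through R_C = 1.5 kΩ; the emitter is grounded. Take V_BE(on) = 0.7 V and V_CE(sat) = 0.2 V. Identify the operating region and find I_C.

saturation; I_C ≈ 7.2 mA

Assume active: I_B = (6.5 − 0.7)/33 = 0.176 mA, giving I_C = β·I_B = 8.79 mA.
But then V_CE = 11 − 8.79×1.5 = -2.18 V < V_CE(sat) = 0.2 V — impossible in the active region.
So the transistor is saturated. With V_CE = 0.2 V, I_C = (V_CC − 0.2)/R_C = 10.8/1.5 = 7.2 mA.
Check: β·I_B = 8.79 mA > I_C = 7.2 mA, confirming saturation.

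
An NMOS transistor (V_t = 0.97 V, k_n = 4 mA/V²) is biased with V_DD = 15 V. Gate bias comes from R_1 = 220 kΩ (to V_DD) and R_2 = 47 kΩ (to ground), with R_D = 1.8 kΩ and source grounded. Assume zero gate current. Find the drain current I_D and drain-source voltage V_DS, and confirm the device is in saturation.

I_D ≈ 5.6 mA, V_DS ≈ 5 V

V_G = V_DD·R_2/(R_1+R_2) = 15×47/267 = 2.64 V. With the source grounded, V_GS = V_G = 2.64 V.
Assume saturation: I_D = (k_n/2)(V_GS − V_t)² = (4/2)×(2.64 − 0.97)² = 2×1.67² = 5.58 mA.
V_DS = V_DD − I_D·R_D = 15 − 5.58×1.8 = 4.95 V.
Saturation requires V_DS ≥ V_GS − V_t = 1.67 V; 4.95 ≥ 1.67 ✓.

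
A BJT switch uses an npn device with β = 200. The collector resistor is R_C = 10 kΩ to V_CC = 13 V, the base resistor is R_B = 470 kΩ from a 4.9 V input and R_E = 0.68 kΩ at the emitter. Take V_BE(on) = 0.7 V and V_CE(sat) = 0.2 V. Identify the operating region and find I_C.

Assume active: I_B = (4.9 − 0.7)/(470 + 201×0.68) = 0.00692 mA, I_C = β·I_B = 1.38 mA.
Then V_CE = 13 − 1.38×10 − 1.39×0.68 = -1.79 V < 0.2 V — the active assumption fails.
Re-solve with V_CE = 0.2 V. KCL at the emitter: V_E/R_E = (V_BB−0.7−V_E)/R_B + (V_CC−0.2−V_E)/R_C, giving V_E = 0.82 V.
I_C = (V_CC − 0.2 − V_E)/R_C = (12.8 − 0.82)/10 = 1.2 mA.
Check: I_B = (4.2 − 0.82)/470 = 0.00719 mA, and β·I_B = 1.44 mA > I_C, confirming saturation.

saturation; I_C ≈ 1.2 mA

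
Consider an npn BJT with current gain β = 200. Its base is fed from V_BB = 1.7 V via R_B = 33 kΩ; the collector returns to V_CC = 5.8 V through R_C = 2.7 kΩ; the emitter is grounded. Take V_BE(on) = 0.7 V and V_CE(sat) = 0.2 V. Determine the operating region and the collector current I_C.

Assume active: I_B = (1.7 − 0.7)/33 = 0.0303 mA, giving I_C = β·I_B = 6.06 mA.
But then V_CE = 5.8 − 6.06×2.7 = -10.6 V < V_CE(sat) = 0.2 V — impossible in the active region.
So the transistor is saturated. With V_CE = 0.2 V, I_C = (V_CC − 0.2)/R_C = 5.6/2.7 = 2.07 mA.
Check: β·I_B = 6.06 mA > I_C = 2.07 mA, confirming saturation.

saturation; I_C ≈ 2.1 mA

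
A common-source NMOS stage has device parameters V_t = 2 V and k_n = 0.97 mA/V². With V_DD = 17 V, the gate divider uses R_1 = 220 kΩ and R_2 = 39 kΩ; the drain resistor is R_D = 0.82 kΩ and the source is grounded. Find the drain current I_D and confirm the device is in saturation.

V_G = V_DD·R_2/(R_1+R_2) = 17×39/259 = 2.56 V. With the source grounded, V_GS = V_G = 2.56 V.
Assume saturation: I_D = (k_n/2)(V_GS − V_t)² = (0.97/2)×(2.56 − 2)² = 0.485×0.56² = 0.152 mA.
V_DS = V_DD − I_D·R_D = 17 − 0.152×0.82 = 16.9 V.
Saturation requires V_DS ≥ V_GS − V_t = 0.56 V; 16.9 ≥ 0.56 ✓.

I_D ≈ 0.15 mA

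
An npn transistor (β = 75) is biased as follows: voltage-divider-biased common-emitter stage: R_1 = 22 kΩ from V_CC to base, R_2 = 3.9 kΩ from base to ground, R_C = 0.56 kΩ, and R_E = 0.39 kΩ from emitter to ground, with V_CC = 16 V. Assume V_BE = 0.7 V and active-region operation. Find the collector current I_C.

I_C ≈ 3.9 mA

Thevenize the base divider: V_Th = V_CC·R_2/(R_1+R_2) = 16×3.9/25.9 = 2.41 V, R_Th = R_1‖R_2 = 3.31 kΩ.
Base-emitter loop: V_Th = I_B·R_Th + V_BE + (β+1)I_B·R_E, so I_B = (2.41 − 0.7) / (3.31 + 76×0.39) = 0.0519 mA.
I_C = β·I_B = 75×0.0519 = 3.89 mA, and I_E = (β+1)I_B = 3.94 mA.
V_CE = V_CC − I_C·R_C − I_E·R_E = 16 − 3.89×0.56 − 3.94×0.39 = 12.3 V.
V_CE = 12.3 V > 0.2 V confirms active-region operation.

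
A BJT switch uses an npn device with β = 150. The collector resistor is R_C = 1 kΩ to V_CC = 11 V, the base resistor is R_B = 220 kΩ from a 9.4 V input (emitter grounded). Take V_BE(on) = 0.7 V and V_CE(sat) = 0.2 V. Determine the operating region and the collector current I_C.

Assume active. Base-emitter loop: I_B = (V_BB − V_BE)/R_B = (9.4 − 0.7)/220 = 0.0395 mA.
I_C = β·I_B = 150×0.0395 = 5.93 mA.
V_CE = V_CC − I_C·R_C = 11 − 5.93×1 = 5.07 V > V_CE(sat), so the active-region assumption holds.

active; I_C ≈ 5.9 mA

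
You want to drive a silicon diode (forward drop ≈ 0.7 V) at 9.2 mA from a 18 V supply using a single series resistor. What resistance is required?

R ≈ 1.9 kΩ

The resistor drops V_S − V_D = 18 − 0.7 = 17.3 V at 9.2 mA.
R = 17.3 V / 9.2 mA = 1.88 kΩ.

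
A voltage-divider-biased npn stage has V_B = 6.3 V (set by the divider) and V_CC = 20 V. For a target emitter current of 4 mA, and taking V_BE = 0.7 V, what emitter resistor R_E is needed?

R_E ≈ 1.4 kΩ

V_E = V_B − V_BE = 6.3 − 0.7 = 5.6 V.
R_E = V_E / I_E = 5.6 / 4 = 1.4 kΩ.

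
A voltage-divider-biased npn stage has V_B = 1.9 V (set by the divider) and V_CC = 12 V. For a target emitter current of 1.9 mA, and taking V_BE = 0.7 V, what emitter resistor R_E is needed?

V_E = V_B − V_BE = 1.9 − 0.7 = 1.2 V.
R_E = V_E / I_E = 1.2 / 1.9 = 0.632 kΩ.

R_E ≈ 0.63 kΩ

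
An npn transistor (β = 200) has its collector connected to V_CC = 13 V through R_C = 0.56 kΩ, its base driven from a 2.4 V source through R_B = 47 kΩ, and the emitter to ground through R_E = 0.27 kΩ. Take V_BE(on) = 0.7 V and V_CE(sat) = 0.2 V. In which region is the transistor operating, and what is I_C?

Assume active. Base-emitter loop: I_B = (V_BB − V_BE)/(R_B + (β+1)R_E) = (2.4 − 0.7)/(47 + 201×0.27) = 0.0168 mA.
I_C = β·I_B = 200×0.0168 = 3.36 mA.
V_CE = V_CC − I_C·R_C − I_E·R_E = 13 − 3.36×0.56 − 3.37×0.27 = 10.2 V > V_CE(sat), so the active-region assumption holds.

active; I_C ≈ 3.4 mA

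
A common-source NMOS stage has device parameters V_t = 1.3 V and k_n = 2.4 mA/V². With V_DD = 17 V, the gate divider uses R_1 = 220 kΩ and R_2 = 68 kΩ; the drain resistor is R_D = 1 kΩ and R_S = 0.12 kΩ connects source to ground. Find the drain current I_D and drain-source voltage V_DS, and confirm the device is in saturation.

I_D ≈ 5.2 mA, V_DS ≈ 11 V

V_G = V_DD·R_2/(R_1+R_2) = 17×68/288 = 4.01 V.
Assume saturation: I_D = (k_n/2)(V_GS − V_t)² with V_GS = V_G − I_D·R_S = 4.01 − 0.12·I_D.
Substituting gives 0.0173·I_D² − 1.78·I_D + 8.84 = 0, with roots I_D = 5.23 or 97.9 mA.
The root I_D = 97.9 mA gives V_GS = -7.73 V ≤ V_t, so take I_D = 5.23 mA.
Then V_GS = 3.39 V and V_DS = V_DD − I_D(R_D+R_S) = 17 − 5.23×1.12 = 11.1 V.
Saturation requires V_DS ≥ V_GS − V_t = 2.09 V; 11.1 ≥ 2.09 ✓.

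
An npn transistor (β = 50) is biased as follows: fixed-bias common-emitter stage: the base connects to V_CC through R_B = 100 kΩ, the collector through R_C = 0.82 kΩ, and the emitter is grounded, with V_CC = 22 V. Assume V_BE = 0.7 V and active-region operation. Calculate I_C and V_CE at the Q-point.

I_C ≈ 11 mA, V_CE ≈ 13 V

Base loop: V_CC = I_B·R_B + V_BE, so I_B = (22 − 0.7)/100 kΩ = 0.213 mA.
In the active region I_C = β·I_B = 50 × 0.213 = 10.7 mA.
Collector loop: V_CE = V_CC − I_C·R_C = 22 − 10.7×0.82 = 13.3 V.
Since V_CE = 13.3 V > V_CE(sat) ≈ 0.2 V, the transistor is in the active region as assumed.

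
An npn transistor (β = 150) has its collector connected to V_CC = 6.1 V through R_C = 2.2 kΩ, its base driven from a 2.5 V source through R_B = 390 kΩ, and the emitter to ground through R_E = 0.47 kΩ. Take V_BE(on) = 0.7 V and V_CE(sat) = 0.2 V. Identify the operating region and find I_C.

active; I_C ≈ 0.59 mA

Assume active. Base-emitter loop: I_B = (V_BB − V_BE)/(R_B + (β+1)R_E) = (2.5 − 0.7)/(390 + 151×0.47) = 0.0039 mA.
I_C = β·I_B = 150×0.0039 = 0.586 mA.
V_CE = V_CC − I_C·R_C − I_E·R_E = 6.1 − 0.586×2.2 − 0.59×0.47 = 4.53 V > V_CE(sat), so the active-region assumption holds.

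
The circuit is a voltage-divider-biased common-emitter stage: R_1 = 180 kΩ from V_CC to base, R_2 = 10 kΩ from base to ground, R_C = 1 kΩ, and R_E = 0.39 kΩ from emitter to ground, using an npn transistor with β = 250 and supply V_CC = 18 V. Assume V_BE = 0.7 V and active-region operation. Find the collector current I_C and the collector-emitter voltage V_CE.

I_C ≈ 0.58 mA, V_CE ≈ 17 V

Thevenize the base divider: V_Th = V_CC·R_2/(R_1+R_2) = 18×10/190 = 0.947 V, R_Th = R_1‖R_2 = 9.47 kΩ.
Base-emitter loop: V_Th = I_B·R_Th + V_BE + (β+1)I_B·R_E, so I_B = (0.947 − 0.7) / (9.47 + 251×0.39) = 0.0023 mA.
I_C = β·I_B = 250×0.0023 = 0.576 mA, and I_E = (β+1)I_B = 0.578 mA.
V_CE = V_CC − I_C·R_C − I_E·R_E = 18 − 0.576×1 − 0.578×0.39 = 17.2 V.
V_CE = 17.2 V > 0.2 V confirms active-region operation.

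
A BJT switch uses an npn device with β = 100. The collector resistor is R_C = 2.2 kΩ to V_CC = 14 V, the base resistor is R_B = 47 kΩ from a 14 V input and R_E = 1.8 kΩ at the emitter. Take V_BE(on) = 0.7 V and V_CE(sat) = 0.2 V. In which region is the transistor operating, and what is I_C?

Assume active: I_B = (14 − 0.7)/(47 + 101×1.8) = 0.0581 mA, I_C = β·I_B = 5.81 mA.
Then V_CE = 14 − 5.81×2.2 − 5.87×1.8 = -9.36 V < 0.2 V — the active assumption fails.
Re-solve with V_CE = 0.2 V. KCL at the emitter: V_E/R_E = (V_BB−0.7−V_E)/R_B + (V_CC−0.2−V_E)/R_C, giving V_E = 6.36 V.
I_C = (V_CC − 0.2 − V_E)/R_C = (13.8 − 6.36)/2.2 = 3.38 mA.
Check: I_B = (13.3 − 6.36)/47 = 0.148 mA, and β·I_B = 14.8 mA > I_C, confirming saturation.

saturation; I_C ≈ 3.4 mA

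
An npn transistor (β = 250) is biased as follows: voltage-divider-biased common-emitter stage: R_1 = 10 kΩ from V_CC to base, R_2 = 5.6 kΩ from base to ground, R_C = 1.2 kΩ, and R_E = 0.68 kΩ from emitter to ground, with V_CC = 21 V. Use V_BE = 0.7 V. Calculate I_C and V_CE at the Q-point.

Thevenize the base divider: V_Th = V_CC·R_2/(R_1+R_2) = 21×5.6/15.6 = 7.54 V, R_Th = R_1‖R_2 = 3.59 kΩ.
Base-emitter loop: V_Th = I_B·R_Th + V_BE + (β+1)I_B·R_E, so I_B = (7.54 − 0.7) / (3.59 + 251×0.68) = 0.0392 mA.
I_C = β·I_B = 250×0.0392 = 9.81 mA, and I_E = (β+1)I_B = 9.85 mA.
V_CE = V_CC − I_C·R_C − I_E·R_E = 21 − 9.81×1.2 − 9.85×0.68 = 2.53 V.
V_CE = 2.53 V > 0.2 V confirms active-region operation.

I_C ≈ 9.8 mA, V_CE ≈ 2.5 V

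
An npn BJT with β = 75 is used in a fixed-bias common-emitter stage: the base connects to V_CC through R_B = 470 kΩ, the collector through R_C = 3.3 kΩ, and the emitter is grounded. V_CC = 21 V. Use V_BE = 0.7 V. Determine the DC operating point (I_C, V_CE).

Base loop: V_CC = I_B·R_B + V_BE, so I_B = (21 − 0.7)/470 kΩ = 0.0432 mA.
In the active region I_C = β·I_B = 75 × 0.0432 = 3.24 mA.
Collector loop: V_CE = V_CC − I_C·R_C = 21 − 3.24×3.3 = 10.3 V.
Since V_CE = 10.3 V > V_CE(sat) ≈ 0.2 V, the transistor is in the active region as assumed.

I_C ≈ 3.2 mA, V_CE ≈ 10 V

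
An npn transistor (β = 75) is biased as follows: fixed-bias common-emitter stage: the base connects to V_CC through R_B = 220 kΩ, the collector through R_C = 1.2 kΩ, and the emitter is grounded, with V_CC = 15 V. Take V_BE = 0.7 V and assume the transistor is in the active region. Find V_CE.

Base loop: V_CC = I_B·R_B + V_BE, so I_B = (15 − 0.7)/220 kΩ = 0.065 mA.
In the active region I_C = β·I_B = 75 × 0.065 = 4.88 mA.
Collector loop: V_CE = V_CC − I_C·R_C = 15 − 4.88×1.2 = 9.15 V.
Since V_CE = 9.15 V > V_CE(sat) ≈ 0.2 V, the transistor is in the active region as assumed.

V_CE ≈ 9.2 V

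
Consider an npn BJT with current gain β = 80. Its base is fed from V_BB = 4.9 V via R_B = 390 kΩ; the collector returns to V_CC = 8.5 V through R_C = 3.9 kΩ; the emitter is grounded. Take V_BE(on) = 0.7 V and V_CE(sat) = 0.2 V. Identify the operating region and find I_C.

Assume active. Base-emitter loop: I_B = (V_BB − V_BE)/R_B = (4.9 − 0.7)/390 = 0.0108 mA.
I_C = β·I_B = 80×0.0108 = 0.862 mA.
V_CE = V_CC − I_C·R_C = 8.5 − 0.862×3.9 = 5.14 V > V_CE(sat), so the active-region assumption holds.

active; I_C ≈ 0.86 mA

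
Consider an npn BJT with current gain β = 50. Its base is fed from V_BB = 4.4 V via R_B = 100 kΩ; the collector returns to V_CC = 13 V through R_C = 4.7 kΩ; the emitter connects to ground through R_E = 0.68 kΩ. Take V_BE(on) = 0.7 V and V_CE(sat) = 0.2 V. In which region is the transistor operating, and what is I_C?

active; I_C ≈ 1.4 mA

Assume active. Base-emitter loop: I_B = (V_BB − V_BE)/(R_B + (β+1)R_E) = (4.4 − 0.7)/(100 + 51×0.68) = 0.0275 mA.
I_C = β·I_B = 50×0.0275 = 1.37 mA.
V_CE = V_CC − I_C·R_C − I_E·R_E = 13 − 1.37×4.7 − 1.4×0.68 = 5.59 V > V_CE(sat), so the active-region assumption holds.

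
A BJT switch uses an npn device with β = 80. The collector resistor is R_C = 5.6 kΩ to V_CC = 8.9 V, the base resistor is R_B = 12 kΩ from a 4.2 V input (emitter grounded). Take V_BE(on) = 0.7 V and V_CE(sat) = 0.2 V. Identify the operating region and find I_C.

Assume active: I_B = (4.2 − 0.7)/12 = 0.292 mA, giving I_C = β·I_B = 23.3 mA.
But then V_CE = 8.9 − 23.3×5.6 = -122 V < V_CE(sat) = 0.2 V — impossible in the active region.
So the transistor is saturated. With V_CE = 0.2 V, I_C = (V_CC − 0.2)/R_C = 8.7/5.6 = 1.55 mA.
Check: β·I_B = 23.3 mA > I_C = 1.55 mA, confirming saturation.

saturation; I_C ≈ 1.6 mA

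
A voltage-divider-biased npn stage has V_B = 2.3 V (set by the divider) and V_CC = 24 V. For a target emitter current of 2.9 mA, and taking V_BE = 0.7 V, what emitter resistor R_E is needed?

R_E ≈ 0.55 kΩ

V_E = V_B − V_BE = 2.3 − 0.7 = 1.6 V.
R_E = V_E / I_E = 1.6 / 2.9 = 0.552 kΩ.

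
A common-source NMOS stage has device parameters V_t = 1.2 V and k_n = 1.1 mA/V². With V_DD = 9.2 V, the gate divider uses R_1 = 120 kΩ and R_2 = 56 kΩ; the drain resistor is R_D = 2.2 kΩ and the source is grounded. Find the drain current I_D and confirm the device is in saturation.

I_D ≈ 1.6 mA

V_G = V_DD·R_2/(R_1+R_2) = 9.2×56/176 = 2.93 V. With the source grounded, V_GS = V_G = 2.93 V.
Assume saturation: I_D = (k_n/2)(V_GS − V_t)² = (1.1/2)×(2.93 − 1.2)² = 0.55×1.73² = 1.64 mA.
V_DS = V_DD − I_D·R_D = 9.2 − 1.64×2.2 = 5.59 V.
Saturation requires V_DS ≥ V_GS − V_t = 1.73 V; 5.59 ≥ 1.73 ✓.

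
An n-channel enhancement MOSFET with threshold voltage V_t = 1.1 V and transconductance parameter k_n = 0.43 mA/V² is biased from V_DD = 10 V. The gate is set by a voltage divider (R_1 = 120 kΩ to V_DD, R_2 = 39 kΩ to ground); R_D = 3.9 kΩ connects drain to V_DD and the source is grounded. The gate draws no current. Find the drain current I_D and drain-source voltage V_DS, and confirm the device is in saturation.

V_G = V_DD·R_2/(R_1+R_2) = 10×39/159 = 2.45 V. With the source grounded, V_GS = V_G = 2.45 V.
Assume saturation: I_D = (k_n/2)(V_GS − V_t)² = (0.43/2)×(2.45 − 1.1)² = 0.215×1.35² = 0.393 mA.
V_DS = V_DD − I_D·R_D = 10 − 0.393×3.9 = 8.47 V.
Saturation requires V_DS ≥ V_GS − V_t = 1.35 V; 8.47 ≥ 1.35 ✓.

I_D ≈ 0.39 mA, V_DS ≈ 8.5 V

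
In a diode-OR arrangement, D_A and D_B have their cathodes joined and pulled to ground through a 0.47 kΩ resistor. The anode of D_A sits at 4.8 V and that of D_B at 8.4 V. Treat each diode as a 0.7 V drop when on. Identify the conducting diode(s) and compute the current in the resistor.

Assume both conduct. Then node N would need to be at both 4.8−0.7 = 4.1 V and 8.4−0.7 = 7.7 V, which is impossible.
Assume only D_B conducts: V_N = 8.4 − 0.7 = 7.7 V, so I_R = 7.7/0.47 = 16.4 mA.
Check D_A: its anode-to-cathode voltage is 4.8 − 7.7 = -2.9 V < 0.7 V, so it is off. The assumption is consistent.

Only D_B conducts; I_R ≈ 16 mA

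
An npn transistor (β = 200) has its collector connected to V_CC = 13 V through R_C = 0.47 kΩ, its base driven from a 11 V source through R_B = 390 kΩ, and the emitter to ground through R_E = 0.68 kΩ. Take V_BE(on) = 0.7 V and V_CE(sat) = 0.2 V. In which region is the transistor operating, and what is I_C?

Assume active. Base-emitter loop: I_B = (V_BB − V_BE)/(R_B + (β+1)R_E) = (11 − 0.7)/(390 + 201×0.68) = 0.0196 mA.
I_C = β·I_B = 200×0.0196 = 3.91 mA.
V_CE = V_CC − I_C·R_C − I_E·R_E = 13 − 3.91×0.47 − 3.93×0.68 = 8.49 V > V_CE(sat), so the active-region assumption holds.

active; I_C ≈ 3.9 mA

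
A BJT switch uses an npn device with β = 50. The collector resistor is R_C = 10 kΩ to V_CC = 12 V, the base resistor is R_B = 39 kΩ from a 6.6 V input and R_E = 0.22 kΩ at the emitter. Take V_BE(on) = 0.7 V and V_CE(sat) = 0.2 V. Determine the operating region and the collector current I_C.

Assume active: I_B = (6.6 − 0.7)/(39 + 51×0.22) = 0.117 mA, I_C = β·I_B = 5.87 mA.
Then V_CE = 12 − 5.87×10 − 5.99×0.22 = -48.1 V < 0.2 V — the active assumption fails.
Re-solve with V_CE = 0.2 V. KCL at the emitter: V_E/R_E = (V_BB−0.7−V_E)/R_B + (V_CC−0.2−V_E)/R_C, giving V_E = 0.285 V.
I_C = (V_CC − 0.2 − V_E)/R_C = (11.8 − 0.285)/10 = 1.15 mA.
Check: I_B = (5.9 − 0.285)/39 = 0.144 mA, and β·I_B = 7.2 mA > I_C, confirming saturation.

saturation; I_C ≈ 1.2 mA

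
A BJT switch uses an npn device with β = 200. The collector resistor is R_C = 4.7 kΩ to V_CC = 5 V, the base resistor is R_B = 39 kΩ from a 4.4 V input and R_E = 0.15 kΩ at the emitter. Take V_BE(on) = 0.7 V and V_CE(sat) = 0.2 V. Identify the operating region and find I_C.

saturation; I_C ≈ 0.99 mA

Assume active: I_B = (4.4 − 0.7)/(39 + 201×0.15) = 0.0535 mA, I_C = β·I_B = 10.7 mA.
Then V_CE = 5 − 10.7×4.7 − 10.8×0.15 = -46.9 V < 0.2 V — the active assumption fails.
Re-solve with V_CE = 0.2 V. KCL at the emitter: V_E/R_E = (V_BB−0.7−V_E)/R_B + (V_CC−0.2−V_E)/R_C, giving V_E = 0.162 V.
I_C = (V_CC − 0.2 − V_E)/R_C = (4.8 − 0.162)/4.7 = 0.987 mA.
Check: I_B = (3.7 − 0.162)/39 = 0.0907 mA, and β·I_B = 18.1 mA > I_C, confirming saturation.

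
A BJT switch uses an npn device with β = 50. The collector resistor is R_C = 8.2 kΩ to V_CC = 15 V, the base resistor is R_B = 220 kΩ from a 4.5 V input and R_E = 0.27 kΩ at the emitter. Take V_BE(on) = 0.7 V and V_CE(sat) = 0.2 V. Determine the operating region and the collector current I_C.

Assume active. Base-emitter loop: I_B = (V_BB − V_BE)/(R_B + (β+1)R_E) = (4.5 − 0.7)/(220 + 51×0.27) = 0.0163 mA.
I_C = β·I_B = 50×0.0163 = 0.813 mA.
V_CE = V_CC − I_C·R_C − I_E·R_E = 15 − 0.813×8.2 − 0.829×0.27 = 8.11 V > V_CE(sat), so the active-region assumption holds.

active; I_C ≈ 0.81 mA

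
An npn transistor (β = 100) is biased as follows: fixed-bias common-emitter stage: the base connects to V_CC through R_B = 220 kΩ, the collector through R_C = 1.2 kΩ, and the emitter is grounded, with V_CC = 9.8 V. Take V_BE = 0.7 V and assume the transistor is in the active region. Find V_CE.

Base loop: V_CC = I_B·R_B + V_BE, so I_B = (9.8 − 0.7)/220 kΩ = 0.0414 mA.
In the active region I_C = β·I_B = 100 × 0.0414 = 4.14 mA.
Collector loop: V_CE = V_CC − I_C·R_C = 9.8 − 4.14×1.2 = 4.84 V.
Since V_CE = 4.84 V > V_CE(sat) ≈ 0.2 V, the transistor is in the active region as assumed.

V_CE ≈ 4.8 V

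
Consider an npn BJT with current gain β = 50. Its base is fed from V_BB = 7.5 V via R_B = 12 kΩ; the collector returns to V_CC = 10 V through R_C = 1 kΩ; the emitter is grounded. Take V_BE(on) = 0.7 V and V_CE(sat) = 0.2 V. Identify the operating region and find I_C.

Assume active: I_B = (7.5 − 0.7)/12 = 0.567 mA, giving I_C = β·I_B = 28.3 mA.
But then V_CE = 10 − 28.3×1 = -18.3 V < V_CE(sat) = 0.2 V — impossible in the active region.
So the transistor is saturated. With V_CE = 0.2 V, I_C = (V_CC − 0.2)/R_C = 9.8/1 = 9.8 mA.
Check: β·I_B = 28.3 mA > I_C = 9.8 mA, confirming saturation.

saturation; I_C ≈ 9.8 mA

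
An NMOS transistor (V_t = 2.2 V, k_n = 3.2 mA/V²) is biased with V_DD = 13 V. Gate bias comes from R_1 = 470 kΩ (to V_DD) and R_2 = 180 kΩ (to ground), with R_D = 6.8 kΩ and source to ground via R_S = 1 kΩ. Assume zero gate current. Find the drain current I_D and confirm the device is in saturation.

I_D ≈ 0.73 mA

V_G = V_DD·R_2/(R_1+R_2) = 13×180/650 = 3.6 V.
Assume saturation: I_D = (k_n/2)(V_GS − V_t)² with V_GS = V_G − I_D·R_S = 3.6 − 1·I_D.
Substituting gives 1.6·I_D² − 5.48·I_D + 3.14 = 0, with roots I_D = 0.726 or 2.7 mA.
The root I_D = 2.7 mA gives V_GS = 0.901 V ≤ V_t, so take I_D = 0.726 mA.
Then V_GS = 2.87 V and V_DS = V_DD − I_D(R_D+R_S) = 13 − 0.726×7.8 = 7.34 V.
Saturation requires V_DS ≥ V_GS − V_t = 0.674 V; 7.34 ≥ 0.674 ✓.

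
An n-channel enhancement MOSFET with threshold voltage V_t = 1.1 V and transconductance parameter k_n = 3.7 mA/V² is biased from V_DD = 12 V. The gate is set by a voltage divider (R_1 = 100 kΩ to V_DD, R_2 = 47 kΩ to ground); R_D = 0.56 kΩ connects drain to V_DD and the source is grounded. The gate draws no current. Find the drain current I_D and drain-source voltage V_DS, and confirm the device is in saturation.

V_G = V_DD·R_2/(R_1+R_2) = 12×47/147 = 3.84 V. With the source grounded, V_GS = V_G = 3.84 V.
Assume saturation: I_D = (k_n/2)(V_GS − V_t)² = (3.7/2)×(3.84 − 1.1)² = 1.85×2.74² = 13.9 mA.
V_DS = V_DD − I_D·R_D = 12 − 13.9×0.56 = 4.24 V.
Saturation requires V_DS ≥ V_GS − V_t = 2.74 V; 4.24 ≥ 2.74 ✓.

I_D ≈ 14 mA, V_DS ≈ 4.2 V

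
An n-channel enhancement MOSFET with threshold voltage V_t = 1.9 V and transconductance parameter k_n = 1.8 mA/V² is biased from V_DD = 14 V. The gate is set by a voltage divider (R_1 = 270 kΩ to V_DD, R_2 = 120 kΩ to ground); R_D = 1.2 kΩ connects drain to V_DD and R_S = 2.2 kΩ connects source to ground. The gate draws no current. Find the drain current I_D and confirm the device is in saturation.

I_D ≈ 0.69 mA

V_G = V_DD·R_2/(R_1+R_2) = 14×120/390 = 4.31 V.
Assume saturation: I_D = (k_n/2)(V_GS − V_t)² with V_GS = V_G − I_D·R_S = 4.31 − 2.2·I_D.
Substituting gives 4.36·I_D² − 10.5·I_D + 5.22 = 0, with roots I_D = 0.695 or 1.72 mA.
The root I_D = 1.72 mA gives V_GS = 0.516 V ≤ V_t, so take I_D = 0.695 mA.
Then V_GS = 2.78 V and V_DS = V_DD − I_D(R_D+R_S) = 14 − 0.695×3.4 = 11.6 V.
Saturation requires V_DS ≥ V_GS − V_t = 0.879 V; 11.6 ≥ 0.879 ✓.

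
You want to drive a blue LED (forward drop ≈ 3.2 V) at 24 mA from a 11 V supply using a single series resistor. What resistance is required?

R ≈ 0.33 kΩ

The resistor drops V_S − V_D = 11 − 3.2 = 7.8 V at 24 mA.
R = 7.8 V / 24 mA = 0.325 kΩ.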